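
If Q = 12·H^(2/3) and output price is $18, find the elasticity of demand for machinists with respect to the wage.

ε = -3

MP_H = (2/3)·12·H^(-1/3), so P·MP_H = w gives 144·H^(-1/3) = w.
Solving, H(w) = (144/w)^(3). This is a constant-elasticity form: H ∝ w^(−3), so ε = −3.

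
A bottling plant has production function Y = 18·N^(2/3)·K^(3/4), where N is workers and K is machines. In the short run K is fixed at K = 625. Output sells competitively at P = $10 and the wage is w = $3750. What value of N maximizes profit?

N* = 64

With K = 625, MP_N = (2/3)·18·N^(-1/3)·625^(3/4) = 1500·N^(-1/3).
Profit maximization for a price taker requires P·MP_N = w: 10·1500·N^(-1/3) = 3750.
So N^(-1/3) = 0.25, which gives N = 64.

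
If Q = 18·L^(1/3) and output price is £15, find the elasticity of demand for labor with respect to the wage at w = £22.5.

ε = -1.5

MP_L = (1/3)·18·L^(-2/3), so P·MP_L = w gives 90·L^(-2/3) = w.
Solving, L(w) = (90/w)^(3/2). This is a constant-elasticity form: L ∝ w^(−3/2), so ε = −3/2.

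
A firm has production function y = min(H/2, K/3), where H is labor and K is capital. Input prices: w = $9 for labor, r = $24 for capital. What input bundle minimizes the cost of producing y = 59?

H* = 118, K* = 177

With a fixed-proportions technology, the cost-minimizing bundle uses no slack in either input: H/2 = K/3 = y.
So H = 2·59 = 118 and K = 3·59 = 177.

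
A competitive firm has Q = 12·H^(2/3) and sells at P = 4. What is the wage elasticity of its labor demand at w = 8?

ε = -3

MP_H = (2/3)·12·H^(-1/3), so P·MP_H = w gives 32·H^(-1/3) = w.
Solving, H(w) = (32/w)^(3). This is a constant-elasticity form: H ∝ w^(−3), so ε = −3.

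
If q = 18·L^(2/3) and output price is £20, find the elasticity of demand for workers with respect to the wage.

MP_L = (2/3)·18·L^(-1/3), so P·MP_L = w gives 240·L^(-1/3) = w.
Solving, L(w) = (240/w)^(3). This is a constant-elasticity form: L ∝ w^(−3), so ε = −3.

ε = -3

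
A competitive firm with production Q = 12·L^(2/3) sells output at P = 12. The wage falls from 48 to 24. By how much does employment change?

From P·MP_L = w with MP_L = 8·L^(-1/3), the labor demand is L(w) = (96/w)^(3).
At w = 48: L = 8. At w = 24: L = 64.
ΔL = 64 − 8 = 56.

ΔL = 56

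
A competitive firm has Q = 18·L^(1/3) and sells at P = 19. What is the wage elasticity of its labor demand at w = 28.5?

MP_L = (1/3)·18·L^(-2/3), so P·MP_L = w gives 114·L^(-2/3) = w.
Solving, L(w) = (114/w)^(3/2). This is a constant-elasticity form: L ∝ w^(−3/2), so ε = −3/2.

ε = -1.5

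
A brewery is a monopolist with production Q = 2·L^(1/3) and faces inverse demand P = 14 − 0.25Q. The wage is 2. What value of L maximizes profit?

Marginal revenue from the inverse demand is MR = 14 − 0.5Q.
The marginal product is MP_L = (2/3)·L^(-2/3).
A monopolist hires until marginal revenue product equals the wage: MR·MP_L = w.
At L, Q = 2·L^(1/3). Substituting and solving: (14 − L^(1/3))·(2/3)·L^(-2/3) = 2 gives L = 8.

L* = 8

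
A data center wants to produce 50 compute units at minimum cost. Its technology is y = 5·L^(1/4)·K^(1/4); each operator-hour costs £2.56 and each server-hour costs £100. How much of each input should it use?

Cost minimization requires the marginal rate of technical substitution to equal the input-price ratio: MP_L/MP_K = w/r.
Here MP_L/MP_K = (1/4)·(K/L)/(1/4) = (K/L). Setting this equal to 2.56/100 = 0.0256 gives K = 0.0256L.
Substituting into y = 50: 5·L^(1/4)·(0.0256L)^(1/4) = 50.
Solving, L = 625 and K = 16.

L* = 625, K* = 16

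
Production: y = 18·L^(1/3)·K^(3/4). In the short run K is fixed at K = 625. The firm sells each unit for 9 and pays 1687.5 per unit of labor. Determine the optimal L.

L* = 8

With K = 625, MP_L = (1/3)·18·L^(-2/3)·625^(3/4) = 750·L^(-2/3).
Profit maximization for a price taker requires P·MP_L = w: 9·750·L^(-2/3) = 1687.5.
So L^(-2/3) = 0.25, which gives L = 8.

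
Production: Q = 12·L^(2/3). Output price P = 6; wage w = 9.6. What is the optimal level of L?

L* = 125

MP_L = (2/3)·12·L^(-1/3) = 8·L^(-1/3).
Profit maximization for a price taker requires P·MP_L = w: 6·8·L^(-1/3) = 9.6.
So L^(-1/3) = 0.2, which gives L = 125.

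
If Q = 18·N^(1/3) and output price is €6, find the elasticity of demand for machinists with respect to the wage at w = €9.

ε = -1.5

MP_N = (1/3)·18·N^(-2/3), so P·MP_N = w gives 36·N^(-2/3) = w.
Solving, N(w) = (36/w)^(3/2). This is a constant-elasticity form: N ∝ w^(−3/2), so ε = −3/2.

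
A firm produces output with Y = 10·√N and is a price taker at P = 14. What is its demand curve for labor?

N(w) = 4900/w²

MP_N = (1/2)·10·N^(-1/2) = 5·N^(-1/2).
Setting P·MP_N = w: 70·N^(-1/2) = w.
Solving for N: N^(-1/2) = w/70, so N = (70/w)^(2).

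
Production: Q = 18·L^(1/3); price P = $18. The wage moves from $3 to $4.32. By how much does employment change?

From P·MP_L = w with MP_L = 6·L^(-2/3), the labor demand is L(w) = (108/w)^(3/2).
At w = 3: L = 216. At w = 4.32: L = 125.
ΔL = 125 − 216 = -91.

ΔL = -91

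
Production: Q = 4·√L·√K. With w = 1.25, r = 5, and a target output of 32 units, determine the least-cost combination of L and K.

L* = 16, K* = 4

Cost minimization requires the marginal rate of technical substitution to equal the input-price ratio: MP_L/MP_K = w/r.
Here MP_L/MP_K = (1/2)·(K/L)/(1/2) = (K/L). Setting this equal to 1.25/5 = 0.25 gives K = 0.25L.
Substituting into Q = 32: 4·L^(1/2)·(0.25L)^(1/2) = 32.
Solving, L = 16 and K = 4.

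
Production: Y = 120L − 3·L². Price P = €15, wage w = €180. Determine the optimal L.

The marginal product of L is MP_L = 120 − 6L.
A price-taking firm hires until the value of the marginal product equals the wage: P·MP_L = w, so 15·(120 − 6L) = 180.
Then 120 − 6L = 12, giving L = 18.

L* = 18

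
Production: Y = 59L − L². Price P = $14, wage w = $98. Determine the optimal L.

The marginal product of L is MP_L = 59 − 2L.
A price-taking firm hires until the value of the marginal product equals the wage: P·MP_L = w, so 14·(59 − 2L) = 98.
Then 59 − 2L = 7, giving L = 26.

L* = 26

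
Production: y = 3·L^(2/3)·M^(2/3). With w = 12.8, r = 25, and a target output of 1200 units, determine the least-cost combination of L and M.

L* = 125, M* = 64

Cost minimization requires the marginal rate of technical substitution to equal the input-price ratio: MP_L/MP_M = w/r.
Here MP_L/MP_M = (2/3)·(M/L)/(2/3) = (M/L). Setting this equal to 12.8/25 = 0.512 gives M = 0.512L.
Substituting into y = 1200: 3·L^(2/3)·(0.512L)^(2/3) = 1200.
Solving, L = 125 and M = 64.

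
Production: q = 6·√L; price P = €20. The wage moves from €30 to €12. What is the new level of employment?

From P·MP_L = w with MP_L = 3·L^(-1/2), the labor demand is L(w) = (60/w)^(2).
At w = 30: L = 4. At w = 12: L = 25.

L* = 25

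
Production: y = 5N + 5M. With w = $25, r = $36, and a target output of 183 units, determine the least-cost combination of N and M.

The inputs are perfect substitutes, so the firm uses whichever has the lower cost per unit of output.
Cost per unit of output via N is w/5 = 5; via M it is r/5 = 7.2. N is cheaper.
Producing y = 183 with N alone: N = 36.6, M = 0.

N* = 36.6, M* = 0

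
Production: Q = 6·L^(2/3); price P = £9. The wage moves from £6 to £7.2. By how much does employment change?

From P·MP_L = w with MP_L = 4·L^(-1/3), the labor demand is L(w) = (36/w)^(3).
At w = 6: L = 216. At w = 7.2: L = 125.
ΔL = 125 − 216 = -91.

ΔL = -91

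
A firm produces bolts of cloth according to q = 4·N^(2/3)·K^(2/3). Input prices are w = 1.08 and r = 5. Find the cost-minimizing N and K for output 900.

Cost minimization requires the marginal rate of technical substitution to equal the input-price ratio: MP_N/MP_K = w/r.
Here MP_N/MP_K = (2/3)·(K/N)/(2/3) = (K/N). Setting this equal to 1.08/5 = 0.216 gives K = 0.216N.
Substituting into q = 900: 4·N^(2/3)·(0.216N)^(2/3) = 900.
Solving, N = 125 and K = 27.

N* = 125, K* = 27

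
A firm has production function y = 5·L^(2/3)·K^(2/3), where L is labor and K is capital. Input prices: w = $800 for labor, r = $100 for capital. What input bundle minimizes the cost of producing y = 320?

Cost minimization requires the marginal rate of technical substitution to equal the input-price ratio: MP_L/MP_K = w/r.
Here MP_L/MP_K = (2/3)·(K/L)/(2/3) = (K/L). Setting this equal to 800/100 = 8 gives K = 8L.
Substituting into y = 320: 5·L^(2/3)·(8L)^(2/3) = 320.
Solving, L = 8 and K = 64.

L* = 8, K* = 64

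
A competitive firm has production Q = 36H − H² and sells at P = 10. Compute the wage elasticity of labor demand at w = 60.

ε = -0.2

From P·MP_H = w with MP_H = 36 − 2H, labor demand is H(w) = (36 − w/10)/2.
dH/dw = −1/(20) = -0.05.
At w = 60, H = 15, so ε = (dH/dw)·(w/H) = (-0.05)·(60/15) = -0.2.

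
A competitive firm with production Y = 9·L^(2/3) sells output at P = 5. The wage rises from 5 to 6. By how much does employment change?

From P·MP_L = w with MP_L = 6·L^(-1/3), the labor demand is L(w) = (30/w)^(3).
At w = 5: L = 216. At w = 6: L = 125.
ΔL = 125 − 216 = -91.

ΔL = -91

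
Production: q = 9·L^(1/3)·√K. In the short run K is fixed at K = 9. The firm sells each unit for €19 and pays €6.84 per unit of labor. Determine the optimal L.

With K = 9, MP_L = (1/3)·9·L^(-2/3)·9^(1/2) = 9·L^(-2/3).
Profit maximization for a price taker requires P·MP_L = w: 19·9·L^(-2/3) = 6.84.
So L^(-2/3) = 0.04, which gives L = 125.

L* = 125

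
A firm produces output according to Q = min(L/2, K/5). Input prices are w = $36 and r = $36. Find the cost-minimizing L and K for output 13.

L* = 26, K* = 65

With a fixed-proportions technology, the cost-minimizing bundle uses no slack in either input: L/2 = K/5 = Q.
So L = 2·13 = 26 and K = 5·13 = 65.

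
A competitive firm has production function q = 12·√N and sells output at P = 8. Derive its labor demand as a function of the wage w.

MP_N = (1/2)·12·N^(-1/2) = 6·N^(-1/2).
Setting P·MP_N = w: 48·N^(-1/2) = w.
Solving for N: N^(-1/2) = w/48, so N = (48/w)^(2).

N(w) = 2304/w²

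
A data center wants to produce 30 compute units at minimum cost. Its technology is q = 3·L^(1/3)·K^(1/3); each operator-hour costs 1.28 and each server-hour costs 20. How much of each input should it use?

Cost minimization requires the marginal rate of technical substitution to equal the input-price ratio: MP_L/MP_K = w/r.
Here MP_L/MP_K = (1/3)·(K/L)/(1/3) = (K/L). Setting this equal to 1.28/20 = 0.064 gives K = 0.064L.
Substituting into q = 30: 3·L^(1/3)·(0.064L)^(1/3) = 30.
Solving, L = 125 and K = 8.

L* = 125, K* = 8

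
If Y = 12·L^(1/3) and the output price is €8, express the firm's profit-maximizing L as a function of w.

L(w) = (32/w)^(3/2)

MP_L = (1/3)·12·L^(-2/3) = 4·L^(-2/3).
Setting P·MP_L = w: 32·L^(-2/3) = w.
Solving for L: L^(-2/3) = w/32, so L = (32/w)^(3/2).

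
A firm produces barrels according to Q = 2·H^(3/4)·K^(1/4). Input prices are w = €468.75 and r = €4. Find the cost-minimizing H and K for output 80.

Cost minimization requires the marginal rate of technical substitution to equal the input-price ratio: MP_H/MP_K = w/r.
Here MP_H/MP_K = (3/4)·(K/H)/(1/4) = 3·(K/H). Setting this equal to 468.75/4 = 117.1875 gives K = 39.0625H.
Substituting into Q = 80: 2·H^(3/4)·(39.0625H)^(1/4) = 80.
Solving, H = 16 and K = 625.

H* = 16, K* = 625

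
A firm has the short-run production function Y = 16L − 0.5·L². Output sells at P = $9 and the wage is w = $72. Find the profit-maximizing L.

The marginal product of L is MP_L = 16 − L.
A price-taking firm hires until the value of the marginal product equals the wage: P·MP_L = w, so 9·(16 − L) = 72.
Then 16 − L = 8, giving L = 8.

L* = 8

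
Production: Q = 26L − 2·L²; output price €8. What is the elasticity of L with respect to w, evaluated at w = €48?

From P·MP_L = w with MP_L = 26 − 4L, labor demand is L(w) = (26 − w/8)/4.
dL/dw = −1/(32) = -0.03125.
At w = 48, L = 5, so ε = (dL/dw)·(w/L) = (-0.03125)·(48/5) = -0.3.

ε = -0.3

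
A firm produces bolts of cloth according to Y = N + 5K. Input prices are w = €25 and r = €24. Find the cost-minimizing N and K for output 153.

The inputs are perfect substitutes, so the firm uses whichever has the lower cost per unit of output.
Cost per unit of output via N is 25; via K it is 4.8. K is cheaper.
Producing Y = 153 with K alone: N = 0, K = 30.6.

N* = 0, K* = 30.6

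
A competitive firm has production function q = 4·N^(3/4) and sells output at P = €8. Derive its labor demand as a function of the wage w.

N(w) = 331776/w^(4)

MP_N = (3/4)·4·N^(-1/4) = 3·N^(-1/4).
Setting P·MP_N = w: 24·N^(-1/4) = w.
Solving for N: N^(-1/4) = w/24, so N = (24/w)^(4).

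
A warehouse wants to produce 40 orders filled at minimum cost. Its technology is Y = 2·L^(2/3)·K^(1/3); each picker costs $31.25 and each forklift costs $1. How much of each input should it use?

Cost minimization requires the marginal rate of technical substitution to equal the input-price ratio: MP_L/MP_K = w/r.
Here MP_L/MP_K = (2/3)·(K/L)/(1/3) = 2·(K/L). Setting this equal to 31.25/1 = 31.25 gives K = 15.625L.
Substituting into Y = 40: 2·L^(2/3)·(15.625L)^(1/3) = 40.
Solving, L = 8 and K = 125.

L* = 8, K* = 125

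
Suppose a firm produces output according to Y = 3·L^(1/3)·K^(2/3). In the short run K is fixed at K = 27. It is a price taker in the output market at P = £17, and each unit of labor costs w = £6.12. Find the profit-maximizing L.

With K = 27, MP_L = (1/3)·3·L^(-2/3)·27^(2/3) = 9·L^(-2/3).
Profit maximization for a price taker requires P·MP_L = w: 17·9·L^(-2/3) = 6.12.
So L^(-2/3) = 0.04, which gives L = 125.

L* = 125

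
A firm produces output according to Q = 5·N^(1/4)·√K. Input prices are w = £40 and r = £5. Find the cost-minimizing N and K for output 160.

Cost minimization requires the marginal rate of technical substitution to equal the input-price ratio: MP_N/MP_K = w/r.
Here MP_N/MP_K = (1/4)·(K/N)/(1/2) = 0.5·(K/N). Setting this equal to 40/5 = 8 gives K = 16N.
Substituting into Q = 160: 5·N^(1/4)·(16N)^(1/2) = 160.
Solving, N = 16 and K = 256.

N* = 16, K* = 256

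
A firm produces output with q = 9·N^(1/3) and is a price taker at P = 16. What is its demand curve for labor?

MP_N = (1/3)·9·N^(-2/3) = 3·N^(-2/3).
Setting P·MP_N = w: 48·N^(-2/3) = w.
Solving for N: N^(-2/3) = w/48, so N = (48/w)^(3/2).

N(w) = (48/w)^(3/2)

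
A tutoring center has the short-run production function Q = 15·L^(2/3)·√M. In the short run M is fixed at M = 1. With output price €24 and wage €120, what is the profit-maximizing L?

L* = 8

With M = 1, MP_L = (2/3)·15·L^(-1/3)·1^(1/2) = 10·L^(-1/3).
Profit maximization for a price taker requires P·MP_L = w: 24·10·L^(-1/3) = 120.
So L^(-1/3) = 0.5, which gives L = 8.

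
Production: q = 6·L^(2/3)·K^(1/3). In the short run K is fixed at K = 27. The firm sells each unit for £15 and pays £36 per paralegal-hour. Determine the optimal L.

With K = 27, MP_L = (2/3)·6·L^(-1/3)·27^(1/3) = 12·L^(-1/3).
Profit maximization for a price taker requires P·MP_L = w: 15·12·L^(-1/3) = 36.
So L^(-1/3) = 0.2, which gives L = 125.

L* = 125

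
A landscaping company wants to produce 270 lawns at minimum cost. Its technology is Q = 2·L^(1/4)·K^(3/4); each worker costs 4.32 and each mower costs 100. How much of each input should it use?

L* = 625, K* = 81

Cost minimization requires the marginal rate of technical substitution to equal the input-price ratio: MP_L/MP_K = w/r.
Here MP_L/MP_K = (1/4)·(K/L)/(3/4) = (1/3)·(K/L). Setting this equal to 4.32/100 = 0.0432 gives K = 0.1296L.
Substituting into Q = 270: 2·L^(1/4)·(0.1296L)^(3/4) = 270.
Solving, L = 625 and K = 81.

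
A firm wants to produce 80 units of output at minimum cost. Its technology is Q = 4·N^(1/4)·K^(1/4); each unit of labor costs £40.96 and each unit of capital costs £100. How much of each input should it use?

Cost minimization requires the marginal rate of technical substitution to equal the input-price ratio: MP_N/MP_K = w/r.
Here MP_N/MP_K = (1/4)·(K/N)/(1/4) = (K/N). Setting this equal to 40.96/100 = 0.4096 gives K = 0.4096N.
Substituting into Q = 80: 4·N^(1/4)·(0.4096N)^(1/4) = 80.
Solving, N = 625 and K = 256.

N* = 625, K* = 256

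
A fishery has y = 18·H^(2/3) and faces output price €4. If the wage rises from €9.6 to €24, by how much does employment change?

ΔH = -117

From P·MP_H = w with MP_H = 12·H^(-1/3), the labor demand is H(w) = (48/w)^(3).
At w = 9.6: H = 125. At w = 24: H = 8.
ΔH = 8 − 125 = -117.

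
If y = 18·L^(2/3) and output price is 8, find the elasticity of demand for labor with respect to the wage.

MP_L = (2/3)·18·L^(-1/3), so P·MP_L = w gives 96·L^(-1/3) = w.
Solving, L(w) = (96/w)^(3). This is a constant-elasticity form: L ∝ w^(−3), so ε = −3.

ε = -3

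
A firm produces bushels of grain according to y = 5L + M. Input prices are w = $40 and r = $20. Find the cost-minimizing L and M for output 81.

The inputs are perfect substitutes, so the firm uses whichever has the lower cost per unit of output.
Cost per unit of output via L is 8; via M it is 20. L is cheaper.
Producing y = 81 with L alone: L = 16.2, M = 0.

L* = 16.2, M* = 0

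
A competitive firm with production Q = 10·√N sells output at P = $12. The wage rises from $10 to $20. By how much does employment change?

ΔN = -27

From P·MP_N = w with MP_N = 5·N^(-1/2), the labor demand is N(w) = (60/w)^(2).
At w = 10: N = 36. At w = 20: N = 9.
ΔN = 9 − 36 = -27.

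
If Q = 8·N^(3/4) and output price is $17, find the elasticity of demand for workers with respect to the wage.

ε = -4

MP_N = (3/4)·8·N^(-1/4), so P·MP_N = w gives 102·N^(-1/4) = w.
Solving, N(w) = (102/w)^(4). This is a constant-elasticity form: N ∝ w^(−4), so ε = −4.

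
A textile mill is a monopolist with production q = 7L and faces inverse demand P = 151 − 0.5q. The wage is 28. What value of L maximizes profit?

L* = 21

Marginal revenue from the inverse demand is MR = 151 − q.
The marginal product is MP_L = 7.
A monopolist hires until marginal revenue product equals the wage: MR·MP_L = w.
(151 − 7L)·7 = 28, so L = 21.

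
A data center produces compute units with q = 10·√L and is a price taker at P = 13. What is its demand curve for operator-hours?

L(w) = 4225/w²

MP_L = (1/2)·10·L^(-1/2) = 5·L^(-1/2).
Setting P·MP_L = w: 65·L^(-1/2) = w.
Solving for L: L^(-1/2) = w/65, so L = (65/w)^(2).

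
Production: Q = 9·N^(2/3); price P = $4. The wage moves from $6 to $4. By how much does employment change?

From P·MP_N = w with MP_N = 6·N^(-1/3), the labor demand is N(w) = (24/w)^(3).
At w = 6: N = 64. At w = 4: N = 216.
ΔN = 216 − 64 = 152.

ΔN = 152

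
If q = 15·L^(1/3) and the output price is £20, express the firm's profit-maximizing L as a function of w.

MP_L = (1/3)·15·L^(-2/3) = 5·L^(-2/3).
Setting P·MP_L = w: 100·L^(-2/3) = w.
Solving for L: L^(-2/3) = w/100, so L = (100/w)^(3/2).

L(w) = (100/w)^(3/2)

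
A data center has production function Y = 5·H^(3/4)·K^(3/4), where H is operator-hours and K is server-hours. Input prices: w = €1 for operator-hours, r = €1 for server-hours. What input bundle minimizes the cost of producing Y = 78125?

H* = 625, K* = 625

Cost minimization requires the marginal rate of technical substitution to equal the input-price ratio: MP_H/MP_K = w/r.
Here MP_H/MP_K = (3/4)·(K/H)/(3/4) = (K/H). Setting this equal to 1/1 = 1 gives K = H.
Substituting into Y = 78125: 5·H^(3/4)·(H)^(3/4) = 78125.
Solving, H = 625 and K = 625.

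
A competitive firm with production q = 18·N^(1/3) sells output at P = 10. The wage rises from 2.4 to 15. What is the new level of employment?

From P·MP_N = w with MP_N = 6·N^(-2/3), the labor demand is N(w) = (60/w)^(3/2).
At w = 2.4: N = 125. At w = 15: N = 8.

N* = 8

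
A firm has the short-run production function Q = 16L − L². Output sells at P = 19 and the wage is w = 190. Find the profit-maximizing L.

L* = 3

The marginal product of L is MP_L = 16 − 2L.
A price-taking firm hires until the value of the marginal product equals the wage: P·MP_L = w, so 19·(16 − 2L) = 190.
Then 16 − 2L = 10, giving L = 3.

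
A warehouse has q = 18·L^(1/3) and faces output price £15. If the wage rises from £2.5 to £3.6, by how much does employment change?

From P·MP_L = w with MP_L = 6·L^(-2/3), the labor demand is L(w) = (90/w)^(3/2).
At w = 2.5: L = 216. At w = 3.6: L = 125.
ΔL = 125 − 216 = -91.

ΔL = -91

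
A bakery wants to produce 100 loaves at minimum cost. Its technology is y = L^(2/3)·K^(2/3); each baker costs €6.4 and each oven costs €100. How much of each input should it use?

L* = 125, K* = 8

Cost minimization requires the marginal rate of technical substitution to equal the input-price ratio: MP_L/MP_K = w/r.
Here MP_L/MP_K = (2/3)·(K/L)/(2/3) = (K/L). Setting this equal to 6.4/100 = 0.064 gives K = 0.064L.
Substituting into y = 100: L^(2/3)·(0.064L)^(2/3) = 100.
Solving, L = 125 and K = 8.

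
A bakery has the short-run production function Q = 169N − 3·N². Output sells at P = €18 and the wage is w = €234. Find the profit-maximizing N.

N* = 26

The marginal product of N is MP_N = 169 − 6N.
A price-taking firm hires until the value of the marginal product equals the wage: P·MP_N = w, so 18·(169 − 6N) = 234.
Then 169 − 6N = 13, giving N = 26.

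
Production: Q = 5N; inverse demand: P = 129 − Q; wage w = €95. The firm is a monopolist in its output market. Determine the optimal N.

N* = 11

Marginal revenue from the inverse demand is MR = 129 − 2Q.
The marginal product is MP_N = 5.
A monopolist hires until marginal revenue product equals the wage: MR·MP_N = w.
(129 − 10N)·5 = 95, so N = 11.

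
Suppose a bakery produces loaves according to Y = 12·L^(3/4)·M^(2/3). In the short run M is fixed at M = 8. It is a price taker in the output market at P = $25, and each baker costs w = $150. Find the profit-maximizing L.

L* = 1296

With M = 8, MP_L = (3/4)·12·L^(-1/4)·8^(2/3) = 36·L^(-1/4).
Profit maximization for a price taker requires P·MP_L = w: 25·36·L^(-1/4) = 150.
So L^(-1/4) = 1/6, which gives L = 1296.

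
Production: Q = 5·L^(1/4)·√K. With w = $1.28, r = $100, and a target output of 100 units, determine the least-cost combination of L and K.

L* = 625, K* = 16

Cost minimization requires the marginal rate of technical substitution to equal the input-price ratio: MP_L/MP_K = w/r.
Here MP_L/MP_K = (1/4)·(K/L)/(1/2) = 0.5·(K/L). Setting this equal to 1.28/100 = 0.0128 gives K = 0.0256L.
Substituting into Q = 100: 5·L^(1/4)·(0.0256L)^(1/2) = 100.
Solving, L = 625 and K = 16.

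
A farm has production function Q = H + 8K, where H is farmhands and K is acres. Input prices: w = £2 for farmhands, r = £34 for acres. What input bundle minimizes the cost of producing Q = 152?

H* = 152, K* = 0

The inputs are perfect substitutes, so the firm uses whichever has the lower cost per unit of output.
Cost per unit of output via H is 2; via K it is 4.25. H is cheaper.
Producing Q = 152 with H alone: H = 152, K = 0.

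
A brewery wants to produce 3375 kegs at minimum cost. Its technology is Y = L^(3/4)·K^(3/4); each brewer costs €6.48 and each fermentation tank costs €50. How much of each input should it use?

Cost minimization requires the marginal rate of technical substitution to equal the input-price ratio: MP_L/MP_K = w/r.
Here MP_L/MP_K = (3/4)·(K/L)/(3/4) = (K/L). Setting this equal to 6.48/50 = 0.1296 gives K = 0.1296L.
Substituting into Y = 3375: L^(3/4)·(0.1296L)^(3/4) = 3375.
Solving, L = 625 and K = 81.

L* = 625, K* = 81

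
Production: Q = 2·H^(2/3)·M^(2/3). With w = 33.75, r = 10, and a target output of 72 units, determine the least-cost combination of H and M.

H* = 8, M* = 27

Cost minimization requires the marginal rate of technical substitution to equal the input-price ratio: MP_H/MP_M = w/r.
Here MP_H/MP_M = (2/3)·(M/H)/(2/3) = (M/H). Setting this equal to 33.75/10 = 3.375 gives M = 3.375H.
Substituting into Q = 72: 2·H^(2/3)·(3.375H)^(2/3) = 72.
Solving, H = 8 and M = 27.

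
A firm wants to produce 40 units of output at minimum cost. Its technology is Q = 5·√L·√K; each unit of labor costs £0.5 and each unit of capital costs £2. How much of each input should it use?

Cost minimization requires the marginal rate of technical substitution to equal the input-price ratio: MP_L/MP_K = w/r.
Here MP_L/MP_K = (1/2)·(K/L)/(1/2) = (K/L). Setting this equal to 0.5/2 = 0.25 gives K = 0.25L.
Substituting into Q = 40: 5·L^(1/2)·(0.25L)^(1/2) = 40.
Solving, L = 16 and K = 4.

L* = 16, K* = 4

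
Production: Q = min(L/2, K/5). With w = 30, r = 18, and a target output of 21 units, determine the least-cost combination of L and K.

L* = 42, K* = 105

With a fixed-proportions technology, the cost-minimizing bundle uses no slack in either input: L/2 = K/5 = Q.
So L = 2·21 = 42 and K = 5·21 = 105.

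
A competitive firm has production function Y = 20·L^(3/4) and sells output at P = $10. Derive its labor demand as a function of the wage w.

L(w) = (150/w)^(4)

MP_L = (3/4)·20·L^(-1/4) = 15·L^(-1/4).
Setting P·MP_L = w: 150·L^(-1/4) = w.
Solving for L: L^(-1/4) = w/150, so L = (150/w)^(4).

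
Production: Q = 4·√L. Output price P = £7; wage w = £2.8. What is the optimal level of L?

L* = 25

MP_L = (1/2)·4·L^(-1/2) = 2·L^(-1/2).
Profit maximization for a price taker requires P·MP_L = w: 7·2·L^(-1/2) = 2.8.
So L^(-1/2) = 0.2, which gives L = 25.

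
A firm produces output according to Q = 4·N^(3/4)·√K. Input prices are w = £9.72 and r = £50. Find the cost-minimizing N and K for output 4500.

Cost minimization requires the marginal rate of technical substitution to equal the input-price ratio: MP_N/MP_K = w/r.
Here MP_N/MP_K = (3/4)·(K/N)/(1/2) = 1.5·(K/N). Setting this equal to 9.72/50 = 0.1944 gives K = 0.1296N.
Substituting into Q = 4500: 4·N^(3/4)·(0.1296N)^(1/2) = 4500.
Solving, N = 625 and K = 81.

N* = 625, K* = 81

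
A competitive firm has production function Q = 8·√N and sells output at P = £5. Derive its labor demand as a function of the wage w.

N(w) = 400/w²

MP_N = (1/2)·8·N^(-1/2) = 4·N^(-1/2).
Setting P·MP_N = w: 20·N^(-1/2) = w.
Solving for N: N^(-1/2) = w/20, so N = (20/w)^(2).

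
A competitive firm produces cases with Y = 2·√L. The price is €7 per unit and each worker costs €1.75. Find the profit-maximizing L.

MP_L = (1/2)·2·L^(-1/2) = L^(-1/2).
Profit maximization for a price taker requires P·MP_L = w: 7·L^(-1/2) = 1.75.
So L^(-1/2) = 0.25, which gives L = 16.

L* = 16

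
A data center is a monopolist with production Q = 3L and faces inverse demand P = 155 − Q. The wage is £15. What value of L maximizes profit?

L* = 25

Marginal revenue from the inverse demand is MR = 155 − 2Q.
The marginal product is MP_L = 3.
A monopolist hires until marginal revenue product equals the wage: MR·MP_L = w.
(155 − 6L)·3 = 15, so L = 25.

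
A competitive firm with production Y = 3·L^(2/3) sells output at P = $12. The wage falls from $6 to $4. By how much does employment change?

ΔL = 152

From P·MP_L = w with MP_L = 2·L^(-1/3), the labor demand is L(w) = (24/w)^(3).
At w = 6: L = 64. At w = 4: L = 216.
ΔL = 216 − 64 = 152.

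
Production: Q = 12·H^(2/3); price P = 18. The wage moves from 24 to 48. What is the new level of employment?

From P·MP_H = w with MP_H = 8·H^(-1/3), the labor demand is H(w) = (144/w)^(3).
At w = 24: H = 216. At w = 48: H = 27.

H* = 27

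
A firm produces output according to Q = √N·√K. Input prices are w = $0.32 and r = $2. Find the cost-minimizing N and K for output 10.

Cost minimization requires the marginal rate of technical substitution to equal the input-price ratio: MP_N/MP_K = w/r.
Here MP_N/MP_K = (1/2)·(K/N)/(1/2) = (K/N). Setting this equal to 0.32/2 = 0.16 gives K = 0.16N.
Substituting into Q = 10: N^(1/2)·(0.16N)^(1/2) = 10.
Solving, N = 25 and K = 4.

N* = 25, K* = 4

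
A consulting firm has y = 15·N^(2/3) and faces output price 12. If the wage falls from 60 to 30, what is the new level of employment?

From P·MP_N = w with MP_N = 10·N^(-1/3), the labor demand is N(w) = (120/w)^(3).
At w = 60: N = 8. At w = 30: N = 64.

N* = 64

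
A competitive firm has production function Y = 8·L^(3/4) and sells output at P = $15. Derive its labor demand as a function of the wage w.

L(w) = (90/w)^(4)

MP_L = (3/4)·8·L^(-1/4) = 6·L^(-1/4).
Setting P·MP_L = w: 90·L^(-1/4) = w.
Solving for L: L^(-1/4) = w/90, so L = (90/w)^(4).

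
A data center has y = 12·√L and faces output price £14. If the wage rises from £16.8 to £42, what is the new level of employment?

From P·MP_L = w with MP_L = 6·L^(-1/2), the labor demand is L(w) = (84/w)^(2).
At w = 16.8: L = 25. At w = 42: L = 4.

L* = 4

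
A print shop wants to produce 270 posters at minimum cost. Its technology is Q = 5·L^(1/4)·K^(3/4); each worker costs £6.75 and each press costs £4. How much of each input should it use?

L* = 16, K* = 81

Cost minimization requires the marginal rate of technical substitution to equal the input-price ratio: MP_L/MP_K = w/r.
Here MP_L/MP_K = (1/4)·(K/L)/(3/4) = (1/3)·(K/L). Setting this equal to 6.75/4 = 1.6875 gives K = 5.0625L.
Substituting into Q = 270: 5·L^(1/4)·(5.0625L)^(3/4) = 270.
Solving, L = 16 and K = 81.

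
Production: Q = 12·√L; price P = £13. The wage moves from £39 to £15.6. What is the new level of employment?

L* = 25

From P·MP_L = w with MP_L = 6·L^(-1/2), the labor demand is L(w) = (78/w)^(2).
At w = 39: L = 4. At w = 15.6: L = 25.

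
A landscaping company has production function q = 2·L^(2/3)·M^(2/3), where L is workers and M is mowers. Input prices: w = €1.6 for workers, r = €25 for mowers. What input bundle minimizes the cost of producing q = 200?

L* = 125, M* = 8

Cost minimization requires the marginal rate of technical substitution to equal the input-price ratio: MP_L/MP_M = w/r.
Here MP_L/MP_M = (2/3)·(M/L)/(2/3) = (M/L). Setting this equal to 1.6/25 = 0.064 gives M = 0.064L.
Substituting into q = 200: 2·L^(2/3)·(0.064L)^(2/3) = 200.
Solving, L = 125 and M = 8.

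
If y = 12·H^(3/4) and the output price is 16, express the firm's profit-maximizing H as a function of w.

H(w) = (144/w)^(4)

MP_H = (3/4)·12·H^(-1/4) = 9·H^(-1/4).
Setting P·MP_H = w: 144·H^(-1/4) = w.
Solving for H: H^(-1/4) = w/144, so H = (144/w)^(4).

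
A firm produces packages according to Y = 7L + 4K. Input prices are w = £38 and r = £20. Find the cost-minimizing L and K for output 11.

L* = 0, K* = 2.75

The inputs are perfect substitutes, so the firm uses whichever has the lower cost per unit of output.
Cost per unit of output via L is w/7 = 38/7; via K it is r/4 = 5. K is cheaper.
Producing Y = 11 with K alone: L = 0, K = 2.75.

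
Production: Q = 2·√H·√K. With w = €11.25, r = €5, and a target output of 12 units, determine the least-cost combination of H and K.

Cost minimization requires the marginal rate of technical substitution to equal the input-price ratio: MP_H/MP_K = w/r.
Here MP_H/MP_K = (1/2)·(K/H)/(1/2) = (K/H). Setting this equal to 11.25/5 = 2.25 gives K = 2.25H.
Substituting into Q = 12: 2·H^(1/2)·(2.25H)^(1/2) = 12.
Solving, H = 4 and K = 9.

H* = 4, K* = 9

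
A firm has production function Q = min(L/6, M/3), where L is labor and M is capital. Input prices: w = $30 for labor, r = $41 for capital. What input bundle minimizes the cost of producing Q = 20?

With a fixed-proportions technology, the cost-minimizing bundle uses no slack in either input: L/6 = M/3 = Q.
So L = 6·20 = 120 and M = 3·20 = 60.

L* = 120, M* = 60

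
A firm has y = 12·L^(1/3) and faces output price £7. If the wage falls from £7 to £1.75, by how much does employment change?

From P·MP_L = w with MP_L = 4·L^(-2/3), the labor demand is L(w) = (28/w)^(3/2).
At w = 7: L = 8. At w = 1.75: L = 64.
ΔL = 64 − 8 = 56.

ΔL = 56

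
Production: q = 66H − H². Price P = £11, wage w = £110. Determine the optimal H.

The marginal product of H is MP_H = 66 − 2H.
A price-taking firm hires until the value of the marginal product equals the wage: P·MP_H = w, so 11·(66 − 2H) = 110.
Then 66 − 2H = 10, giving H = 28.

H* = 28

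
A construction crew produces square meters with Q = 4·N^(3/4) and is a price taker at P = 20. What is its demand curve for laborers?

MP_N = (3/4)·4·N^(-1/4) = 3·N^(-1/4).
Setting P·MP_N = w: 60·N^(-1/4) = w.
Solving for N: N^(-1/4) = w/60, so N = (60/w)^(4).

N(w) = (60/w)^(4)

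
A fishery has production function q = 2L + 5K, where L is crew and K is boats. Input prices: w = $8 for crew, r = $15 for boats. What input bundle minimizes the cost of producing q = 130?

The inputs are perfect substitutes, so the firm uses whichever has the lower cost per unit of output.
Cost per unit of output via L is w/2 = 4; via K it is r/5 = 3. K is cheaper.
Producing q = 130 with K alone: L = 0, K = 26.

L* = 0, K* = 26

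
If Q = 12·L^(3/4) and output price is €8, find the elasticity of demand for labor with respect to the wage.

MP_L = (3/4)·12·L^(-1/4), so P·MP_L = w gives 72·L^(-1/4) = w.
Solving, L(w) = (72/w)^(4). This is a constant-elasticity form: L ∝ w^(−4), so ε = −4.

ε = -4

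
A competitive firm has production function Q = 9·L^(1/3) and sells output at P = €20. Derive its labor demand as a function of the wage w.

L(w) = (60/w)^(3/2)

MP_L = (1/3)·9·L^(-2/3) = 3·L^(-2/3).
Setting P·MP_L = w: 60·L^(-2/3) = w.
Solving for L: L^(-2/3) = w/60, so L = (60/w)^(3/2).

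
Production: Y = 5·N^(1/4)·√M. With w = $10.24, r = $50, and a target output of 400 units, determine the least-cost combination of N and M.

Cost minimization requires the marginal rate of technical substitution to equal the input-price ratio: MP_N/MP_M = w/r.
Here MP_N/MP_M = (1/4)·(M/N)/(1/2) = 0.5·(M/N). Setting this equal to 10.24/50 = 0.2048 gives M = 0.4096N.
Substituting into Y = 400: 5·N^(1/4)·(0.4096N)^(1/2) = 400.
Solving, N = 625 and M = 256.

N* = 625, M* = 256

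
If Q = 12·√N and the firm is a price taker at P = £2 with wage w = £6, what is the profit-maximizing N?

MP_N = (1/2)·12·N^(-1/2) = 6·N^(-1/2).
Profit maximization for a price taker requires P·MP_N = w: 2·6·N^(-1/2) = 6.
So N^(-1/2) = 0.5, which gives N = 4.

N* = 4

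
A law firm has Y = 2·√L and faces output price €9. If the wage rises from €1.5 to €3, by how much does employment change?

From P·MP_L = w with MP_L = L^(-1/2), the labor demand is L(w) = (9/w)^(2).
At w = 1.5: L = 36. At w = 3: L = 9.
ΔL = 9 − 36 = -27.

ΔL = -27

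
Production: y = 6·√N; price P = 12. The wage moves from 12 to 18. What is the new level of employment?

From P·MP_N = w with MP_N = 3·N^(-1/2), the labor demand is N(w) = (36/w)^(2).
At w = 12: N = 9. At w = 18: N = 4.

N* = 4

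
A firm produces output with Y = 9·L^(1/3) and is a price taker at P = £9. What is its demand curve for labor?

L(w) = (27/w)^(3/2)

MP_L = (1/3)·9·L^(-2/3) = 3·L^(-2/3).
Setting P·MP_L = w: 27·L^(-2/3) = w.
Solving for L: L^(-2/3) = w/27, so L = (27/w)^(3/2).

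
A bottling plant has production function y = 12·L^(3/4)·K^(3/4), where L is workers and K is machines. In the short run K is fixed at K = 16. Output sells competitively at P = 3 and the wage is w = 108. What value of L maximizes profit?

With K = 16, MP_L = (3/4)·12·L^(-1/4)·16^(3/4) = 72·L^(-1/4).
Profit maximization for a price taker requires P·MP_L = w: 3·72·L^(-1/4) = 108.
So L^(-1/4) = 0.5, which gives L = 16.

L* = 16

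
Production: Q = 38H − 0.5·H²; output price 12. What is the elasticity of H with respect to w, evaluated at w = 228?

From P·MP_H = w with MP_H = 38 − H, labor demand is H(w) = 38 − w/12.
dH/dw = −1/(12) = -1/12.
At w = 228, H = 19, so ε = (dH/dw)·(w/H) = (-1/12)·(228/19) = -1.

ε = -1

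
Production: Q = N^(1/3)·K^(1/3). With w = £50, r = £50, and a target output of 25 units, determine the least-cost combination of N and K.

Cost minimization requires the marginal rate of technical substitution to equal the input-price ratio: MP_N/MP_K = w/r.
Here MP_N/MP_K = (1/3)·(K/N)/(1/3) = (K/N). Setting this equal to 50/50 = 1 gives K = N.
Substituting into Q = 25: N^(1/3)·(N)^(1/3) = 25.
Solving, N = 125 and K = 125.

N* = 125, K* = 125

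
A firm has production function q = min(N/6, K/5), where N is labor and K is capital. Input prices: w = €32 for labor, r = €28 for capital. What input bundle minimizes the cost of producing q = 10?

N* = 60, K* = 50

With a fixed-proportions technology, the cost-minimizing bundle uses no slack in either input: N/6 = K/5 = q.
So N = 6·10 = 60 and K = 5·10 = 50.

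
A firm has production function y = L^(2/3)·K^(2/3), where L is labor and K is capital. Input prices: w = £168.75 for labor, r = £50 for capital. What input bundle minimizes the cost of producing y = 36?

L* = 8, K* = 27

Cost minimization requires the marginal rate of technical substitution to equal the input-price ratio: MP_L/MP_K = w/r.
Here MP_L/MP_K = (2/3)·(K/L)/(2/3) = (K/L). Setting this equal to 168.75/50 = 3.375 gives K = 3.375L.
Substituting into y = 36: L^(2/3)·(3.375L)^(2/3) = 36.
Solving, L = 8 and K = 27.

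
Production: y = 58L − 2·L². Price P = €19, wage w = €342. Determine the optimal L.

L* = 10

The marginal product of L is MP_L = 58 − 4L.
A price-taking firm hires until the value of the marginal product equals the wage: P·MP_L = w, so 19·(58 − 4L) = 342.
Then 58 − 4L = 18, giving L = 10.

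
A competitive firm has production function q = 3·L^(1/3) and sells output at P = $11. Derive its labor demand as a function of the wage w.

L(w) = (11/w)^(3/2)

MP_L = (1/3)·3·L^(-2/3) = L^(-2/3).
Setting P·MP_L = w: 11·L^(-2/3) = w.
Solving for L: L^(-2/3) = w/11, so L = (11/w)^(3/2).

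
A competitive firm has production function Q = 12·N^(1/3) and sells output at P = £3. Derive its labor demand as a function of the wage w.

MP_N = (1/3)·12·N^(-2/3) = 4·N^(-2/3).
Setting P·MP_N = w: 12·N^(-2/3) = w.
Solving for N: N^(-2/3) = w/12, so N = (12/w)^(3/2).

N(w) = (12/w)^(3/2)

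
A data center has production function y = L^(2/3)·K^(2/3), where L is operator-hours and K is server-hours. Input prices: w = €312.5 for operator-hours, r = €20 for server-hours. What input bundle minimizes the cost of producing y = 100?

L* = 8, K* = 125

Cost minimization requires the marginal rate of technical substitution to equal the input-price ratio: MP_L/MP_K = w/r.
Here MP_L/MP_K = (2/3)·(K/L)/(2/3) = (K/L). Setting this equal to 312.5/20 = 15.625 gives K = 15.625L.
Substituting into y = 100: L^(2/3)·(15.625L)^(2/3) = 100.
Solving, L = 8 and K = 125.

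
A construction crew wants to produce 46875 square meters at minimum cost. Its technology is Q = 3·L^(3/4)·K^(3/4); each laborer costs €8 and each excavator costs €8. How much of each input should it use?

L* = 625, K* = 625

Cost minimization requires the marginal rate of technical substitution to equal the input-price ratio: MP_L/MP_K = w/r.
Here MP_L/MP_K = (3/4)·(K/L)/(3/4) = (K/L). Setting this equal to 8/8 = 1 gives K = L.
Substituting into Q = 46875: 3·L^(3/4)·(L)^(3/4) = 46875.
Solving, L = 625 and K = 625.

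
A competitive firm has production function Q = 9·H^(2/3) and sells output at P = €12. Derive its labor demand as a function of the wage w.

H(w) = 373248/w³

MP_H = (2/3)·9·H^(-1/3) = 6·H^(-1/3).
Setting P·MP_H = w: 72·H^(-1/3) = w.
Solving for H: H^(-1/3) = w/72, so H = (72/w)^(3).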